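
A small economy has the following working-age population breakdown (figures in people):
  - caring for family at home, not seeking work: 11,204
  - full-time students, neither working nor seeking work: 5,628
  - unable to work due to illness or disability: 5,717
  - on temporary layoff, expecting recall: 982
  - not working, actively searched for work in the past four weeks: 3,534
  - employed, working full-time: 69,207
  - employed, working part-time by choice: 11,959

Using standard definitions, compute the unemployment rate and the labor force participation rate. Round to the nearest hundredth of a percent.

Employed = 69,207 + 11,959 = 81,166.
Unemployed = 982 + 3,534 = 4,516 (jobless and actively searching, or on temporary layoff).
Labor force = 81,166 + 4,516 = 85,682.
Not in labor force = 11,204 + 5,628 + 5,717 = 22,549 (those not working and not actively searching are outside the labor force).
Civilian working-age population = 85,682 + 22,549 = 108,231.
Unemployment rate = 4,516 / 85,682 = 5.27%.
Labor force participation rate = 85,682 / 108,231 = 79.17%.

Unemployment rate ≈ 5.27%; labor force participation rate ≈ 79.17%.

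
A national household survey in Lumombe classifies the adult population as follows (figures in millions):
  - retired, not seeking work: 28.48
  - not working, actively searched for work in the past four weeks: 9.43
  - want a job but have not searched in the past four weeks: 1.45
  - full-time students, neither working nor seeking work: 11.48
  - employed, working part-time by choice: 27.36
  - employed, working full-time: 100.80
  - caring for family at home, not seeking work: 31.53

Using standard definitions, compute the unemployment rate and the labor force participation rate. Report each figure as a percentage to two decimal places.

Employed = 27.36 + 100.80 = 128.16 million.
Unemployed = 9.43 million.
Labor force = 128.16 + 9.43 = 137.59 million.
Not in labor force = 28.48 + 1.45 + 11.48 + 31.53 = 72.94 million (those not working and not actively searching are outside the labor force — including those who want a job but have given up searching).
Civilian working-age population = 137.59 + 72.94 = 210.53 million.
Unemployment rate = 9.43 / 137.59 = 6.85%.
Labor force participation rate = 137.59 / 210.53 = 65.35%.

Unemployment rate ≈ 6.85%; labor force participation rate ≈ 65.35%.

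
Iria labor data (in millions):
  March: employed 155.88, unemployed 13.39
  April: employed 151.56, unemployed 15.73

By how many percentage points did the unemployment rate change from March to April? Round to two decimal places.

The unemployment rate changed by +1.49 percentage points.

March: labor force = 155.88 + 13.39 = 169.27; u = 13.39/169.27 = 7.91%.
April: labor force = 151.56 + 15.73 = 167.29; u = 15.73/167.29 = 9.40%.
Change = 9.40% − 7.91% = +1.49 pp.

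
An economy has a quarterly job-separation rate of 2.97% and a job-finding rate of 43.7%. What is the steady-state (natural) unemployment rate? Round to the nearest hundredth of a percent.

Steady-state unemployment rate ≈ 6.36%.

At steady state the flows balance: s·E = f·U, so U/(E+U) = s/(s+f).
u* = 2.97 / (2.97 + 43.7) = 2.97 / 46.67 = 6.36%.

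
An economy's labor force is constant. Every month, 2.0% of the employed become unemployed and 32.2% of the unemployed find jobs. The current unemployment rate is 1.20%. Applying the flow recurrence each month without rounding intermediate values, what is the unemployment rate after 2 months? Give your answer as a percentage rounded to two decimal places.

Unemployment rate after two months ≈ 3.84%.

With a fixed labor force, u_{t+1} = u_t + s·(1−u_t) − f·u_t = u_t·(1−s−f) + s.
Here 1−s−f = 0.658 and s = 0.020.
u_1 = 0.012000 × 0.658 + 0.020 = 0.027896.
u_2 = 0.027896 × 0.658 + 0.020 = 0.038356.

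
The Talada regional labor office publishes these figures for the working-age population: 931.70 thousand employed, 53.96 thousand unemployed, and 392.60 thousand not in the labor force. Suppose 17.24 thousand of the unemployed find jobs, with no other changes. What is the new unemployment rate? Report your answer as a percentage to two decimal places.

Initially, labor force = 931.70 + 53.96 = 985.66 thousand, so u = 53.96/985.66 = 5.47%.
After the change, unemployed falls and employed rises by 17.24; labor force unchanged → E = 948.94, U = 36.72, labor force = 985.66 thousand.
New unemployment rate = 36.72 / 985.66 = 3.73%.

New unemployment rate ≈ 3.73%.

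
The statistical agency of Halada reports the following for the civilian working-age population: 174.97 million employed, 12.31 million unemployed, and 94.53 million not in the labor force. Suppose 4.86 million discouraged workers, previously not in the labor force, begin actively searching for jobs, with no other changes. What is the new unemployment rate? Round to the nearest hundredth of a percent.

Initially, labor force = 174.97 + 12.31 = 187.28 million, so u = 12.31/187.28 = 6.57%.
After the change, unemployed and labor force both rise by 4.86 → E = 174.97, U = 17.17, labor force = 192.14 million.
New unemployment rate = 17.17 / 192.14 = 8.94%.

New unemployment rate ≈ 8.94%.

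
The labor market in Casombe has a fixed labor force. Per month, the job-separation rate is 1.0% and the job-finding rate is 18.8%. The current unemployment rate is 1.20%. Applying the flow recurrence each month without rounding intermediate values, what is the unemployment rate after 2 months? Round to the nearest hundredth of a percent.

Unemployment rate after two months ≈ 2.57%.

With a fixed labor force, u_{t+1} = u_t + s·(1−u_t) − f·u_t = u_t·(1−s−f) + s.
Here 1−s−f = 0.802 and s = 0.010.
u_1 = 0.012000 × 0.802 + 0.010 = 0.019624.
u_2 = 0.019624 × 0.802 + 0.010 = 0.025738.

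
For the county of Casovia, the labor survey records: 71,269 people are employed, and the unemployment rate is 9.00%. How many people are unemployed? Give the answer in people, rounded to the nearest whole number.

About 7,049 are unemployed.

Let U be the number unemployed. The labor force is E + U, and U/(E+U) = 0.0900.
So U = 0.0900 × 71,269 / (1 − 0.0900) = 6414.21 / 0.9100 ≈ 7,049.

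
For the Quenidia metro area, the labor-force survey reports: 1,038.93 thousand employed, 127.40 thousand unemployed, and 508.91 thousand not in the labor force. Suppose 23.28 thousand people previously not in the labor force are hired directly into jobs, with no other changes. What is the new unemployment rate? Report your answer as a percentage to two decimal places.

New unemployment rate ≈ 10.71%.

Initially, labor force = 1,038.93 + 127.40 = 1,166.33 thousand, so u = 127.40/1,166.33 = 10.92%.
After the change, employed and labor force both rise by 23.28; unemployed unchanged → E = 1,062.21, U = 127.40, labor force = 1,189.61 thousand.
New unemployment rate = 127.40 / 1,189.61 = 10.71%.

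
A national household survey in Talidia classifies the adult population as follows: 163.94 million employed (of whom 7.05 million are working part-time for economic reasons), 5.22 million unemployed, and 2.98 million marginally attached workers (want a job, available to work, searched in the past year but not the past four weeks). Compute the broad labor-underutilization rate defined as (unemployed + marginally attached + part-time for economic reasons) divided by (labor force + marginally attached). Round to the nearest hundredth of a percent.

Broad underutilization rate ≈ 8.86%.

Labor force = 163.94 + 5.22 = 169.16 million.
Numerator = 5.22 + 2.98 + 7.05 = 15.25 million.
Denominator = 169.16 + 2.98 = 172.14 million.
Broad rate = 15.25 / 172.14 = 8.86%.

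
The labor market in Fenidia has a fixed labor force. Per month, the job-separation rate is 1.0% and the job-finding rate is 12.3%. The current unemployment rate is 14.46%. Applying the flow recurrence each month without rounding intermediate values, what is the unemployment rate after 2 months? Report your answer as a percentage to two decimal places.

With a fixed labor force, u_{t+1} = u_t + s·(1−u_t) − f·u_t = u_t·(1−s−f) + s.
Here 1−s−f = 0.867 and s = 0.010.
u_1 = 0.144600 × 0.867 + 0.010 = 0.135368.
u_2 = 0.135368 × 0.867 + 0.010 = 0.127364.

Unemployment rate after two months ≈ 12.74%.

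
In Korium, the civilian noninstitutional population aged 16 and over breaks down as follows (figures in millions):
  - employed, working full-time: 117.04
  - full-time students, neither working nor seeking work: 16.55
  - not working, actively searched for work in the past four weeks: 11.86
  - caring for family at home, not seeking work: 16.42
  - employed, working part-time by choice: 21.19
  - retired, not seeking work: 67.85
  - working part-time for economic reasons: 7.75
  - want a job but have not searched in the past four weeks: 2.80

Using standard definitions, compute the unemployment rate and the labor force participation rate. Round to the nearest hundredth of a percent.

Unemployment rate ≈ 7.51%; labor force participation rate ≈ 60.37%.

Employed = 117.04 + 21.19 + 7.75 = 145.98 million (anyone who worked, including part-time for economic reasons, counts as employed).
Unemployed = 11.86 million.
Labor force = 145.98 + 11.86 = 157.84 million.
Not in labor force = 16.55 + 16.42 + 67.85 + 2.80 = 103.62 million (those not working and not actively searching are outside the labor force — including those who want a job but have given up searching).
Civilian working-age population = 157.84 + 103.62 = 261.46 million.
Unemployment rate = 11.86 / 157.84 = 7.51%.
Labor force participation rate = 157.84 / 261.46 = 60.37%.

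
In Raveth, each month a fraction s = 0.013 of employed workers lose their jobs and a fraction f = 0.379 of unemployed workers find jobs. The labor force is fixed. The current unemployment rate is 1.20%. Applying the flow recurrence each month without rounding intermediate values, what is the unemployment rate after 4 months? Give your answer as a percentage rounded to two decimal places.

With a fixed labor force, u_{t+1} = u_t + s·(1−u_t) − f·u_t = u_t·(1−s−f) + s.
Here 1−s−f = 0.608 and s = 0.013.
u_1 = 0.012000 × 0.608 + 0.013 = 0.020296.
u_2 = 0.020296 × 0.608 + 0.013 = 0.025340.
u_3 = 0.025340 × 0.608 + 0.013 = 0.028407.
u_4 = 0.028407 × 0.608 + 0.013 = 0.030271.

Unemployment rate after four months ≈ 3.03%.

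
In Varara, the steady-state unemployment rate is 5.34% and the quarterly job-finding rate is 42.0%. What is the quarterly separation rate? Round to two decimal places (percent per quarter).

From u* = s/(s+f): s = u·f/(1−u).
s = 0.0534 × 42.0 / (1 − 0.0534) = 2.2428 / 0.9466 ≈ 2.37% per quarter.

Separation rate ≈ 2.37% per quarter.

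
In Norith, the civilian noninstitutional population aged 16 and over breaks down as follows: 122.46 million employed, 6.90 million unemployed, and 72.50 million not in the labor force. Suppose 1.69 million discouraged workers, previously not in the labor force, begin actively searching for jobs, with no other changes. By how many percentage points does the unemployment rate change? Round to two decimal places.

The unemployment rate changes by +1.22 percentage points.

Initially, labor force = 122.46 + 6.90 = 129.36 million, so u = 6.90/129.36 = 5.33%.
After the change, unemployed and labor force both rise by 1.69 → E = 122.46, U = 8.59, labor force = 131.05 million.
New unemployment rate = 8.59 / 131.05 = 6.55%.
Change = 6.55% − 5.33% = +1.22 percentage points.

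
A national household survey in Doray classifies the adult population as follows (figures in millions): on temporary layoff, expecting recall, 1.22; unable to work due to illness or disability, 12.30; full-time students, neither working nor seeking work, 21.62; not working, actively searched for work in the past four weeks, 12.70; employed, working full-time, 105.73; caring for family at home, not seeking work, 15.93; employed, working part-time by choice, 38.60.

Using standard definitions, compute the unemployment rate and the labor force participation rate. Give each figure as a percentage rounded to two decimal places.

Unemployment rate ≈ 8.80%; labor force participation rate ≈ 76.05%.

Employed = 105.73 + 38.60 = 144.33 million.
Unemployed = 1.22 + 12.70 = 13.92 million (jobless and actively searching, or on temporary layoff).
Labor force = 144.33 + 13.92 = 158.25 million.
Not in labor force = 12.30 + 21.62 + 15.93 = 49.85 million (those not working and not actively searching are outside the labor force).
Civilian working-age population = 158.25 + 49.85 = 208.10 million.
Unemployment rate = 13.92 / 158.25 = 8.80%.
Labor force participation rate = 158.25 / 208.10 = 76.05%.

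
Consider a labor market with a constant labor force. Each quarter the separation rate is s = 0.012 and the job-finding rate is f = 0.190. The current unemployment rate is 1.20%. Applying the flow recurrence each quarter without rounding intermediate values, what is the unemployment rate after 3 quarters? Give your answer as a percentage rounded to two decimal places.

Unemployment rate after three quarters ≈ 3.53%.

With a fixed labor force, u_{t+1} = u_t + s·(1−u_t) − f·u_t = u_t·(1−s−f) + s.
Here 1−s−f = 0.798 and s = 0.012.
u_1 = 0.012000 × 0.798 + 0.012 = 0.021576.
u_2 = 0.021576 × 0.798 + 0.012 = 0.029218.
u_3 = 0.029218 × 0.798 + 0.012 = 0.035316.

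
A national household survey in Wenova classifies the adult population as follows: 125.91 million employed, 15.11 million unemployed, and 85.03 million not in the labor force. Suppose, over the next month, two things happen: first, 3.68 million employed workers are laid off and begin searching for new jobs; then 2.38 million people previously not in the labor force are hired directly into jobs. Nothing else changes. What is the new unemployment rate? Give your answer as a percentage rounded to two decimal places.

Initially, labor force = 125.91 + 15.11 = 141.02 million, so u = 15.11/141.02 = 10.71%.
After the first change, employed falls and unemployed rises by 3.68; labor force unchanged → E = 122.23, U = 18.79, labor force = 141.02 million.
After the second change, employed and labor force both rise by 2.38; unemployed unchanged → E = 124.61, U = 18.79, labor force = 143.40 million.
New unemployment rate = 18.79 / 143.40 = 13.10%.

New unemployment rate ≈ 13.10%.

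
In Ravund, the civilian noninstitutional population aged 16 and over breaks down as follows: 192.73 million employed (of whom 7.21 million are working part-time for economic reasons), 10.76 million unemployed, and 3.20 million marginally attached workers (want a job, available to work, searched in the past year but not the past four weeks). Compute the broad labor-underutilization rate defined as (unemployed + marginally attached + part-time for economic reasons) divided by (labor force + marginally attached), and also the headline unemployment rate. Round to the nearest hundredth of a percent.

Labor force = 192.73 + 10.76 = 203.49 million.
Numerator = 10.76 + 3.20 + 7.21 = 21.17 million.
Denominator = 203.49 + 3.20 = 206.69 million.
Broad rate = 21.17 / 206.69 = 10.24%.
Headline unemployment rate = 10.76 / 203.49 = 5.29%.

Broad underutilization rate ≈ 10.24%; headline unemployment rate ≈ 5.29%.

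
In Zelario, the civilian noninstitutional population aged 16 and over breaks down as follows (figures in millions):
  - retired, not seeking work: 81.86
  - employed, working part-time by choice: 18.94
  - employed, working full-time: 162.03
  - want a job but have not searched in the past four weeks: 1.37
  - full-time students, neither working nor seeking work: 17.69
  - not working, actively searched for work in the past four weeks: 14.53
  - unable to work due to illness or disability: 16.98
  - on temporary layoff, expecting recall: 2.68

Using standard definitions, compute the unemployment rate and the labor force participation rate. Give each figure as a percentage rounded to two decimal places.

Unemployment rate ≈ 8.68%; labor force participation rate ≈ 62.70%.

Employed = 18.94 + 162.03 = 180.97 million.
Unemployed = 14.53 + 2.68 = 17.21 million (jobless and actively searching, or on temporary layoff).
Labor force = 180.97 + 17.21 = 198.18 million.
Not in labor force = 81.86 + 1.37 + 17.69 + 16.98 = 117.90 million (those not working and not actively searching are outside the labor force — including those who want a job but have given up searching).
Civilian working-age population = 198.18 + 117.90 = 316.08 million.
Unemployment rate = 17.21 / 198.18 = 8.68%.
Labor force participation rate = 198.18 / 316.08 = 62.70%.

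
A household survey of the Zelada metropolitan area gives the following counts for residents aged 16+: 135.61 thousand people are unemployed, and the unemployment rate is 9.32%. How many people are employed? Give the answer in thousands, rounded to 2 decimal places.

About 1,319.43 thousand are employed.

Labor force = U / u = 135.61 / 0.0932 ≈ 1,455.04 thousand.
Employed = labor force − unemployed = 1,455.04 − 135.61 = 1,319.43 thousand.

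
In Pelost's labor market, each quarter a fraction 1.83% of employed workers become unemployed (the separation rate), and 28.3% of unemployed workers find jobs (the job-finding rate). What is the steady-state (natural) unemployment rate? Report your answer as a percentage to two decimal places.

Steady-state unemployment rate ≈ 6.07%.

At steady state the flows balance: s·E = f·U, so U/(E+U) = s/(s+f).
u* = 1.83 / (1.83 + 28.3) = 1.83 / 30.13 = 6.07%.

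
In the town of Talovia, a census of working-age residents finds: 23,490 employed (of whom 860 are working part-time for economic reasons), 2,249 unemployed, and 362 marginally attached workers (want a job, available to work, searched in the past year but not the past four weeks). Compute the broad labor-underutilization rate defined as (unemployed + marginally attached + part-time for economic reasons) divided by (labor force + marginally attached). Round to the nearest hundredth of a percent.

Broad underutilization rate ≈ 13.30%.

Labor force = 23,490 + 2,249 = 25,739.
Numerator = 2,249 + 362 + 860 = 3,471.
Denominator = 25,739 + 362 = 26,101.
Broad rate = 3,471 / 26,101 = 13.30%.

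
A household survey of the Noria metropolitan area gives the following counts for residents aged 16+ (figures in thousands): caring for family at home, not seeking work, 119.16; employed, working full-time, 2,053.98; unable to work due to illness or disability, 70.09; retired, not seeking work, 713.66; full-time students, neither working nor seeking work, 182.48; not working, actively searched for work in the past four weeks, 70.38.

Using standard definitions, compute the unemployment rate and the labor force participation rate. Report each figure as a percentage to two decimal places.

Unemployment rate ≈ 3.31%; labor force participation rate ≈ 66.18%.

Employed = 2,053.98 thousand.
Unemployed = 70.38 thousand.
Labor force = 2,053.98 + 70.38 = 2,124.36 thousand.
Not in labor force = 119.16 + 70.09 + 713.66 + 182.48 = 1,085.39 thousand (those not working and not actively searching are outside the labor force).
Civilian working-age population = 2,124.36 + 1,085.39 = 3,209.75 thousand.
Unemployment rate = 70.38 / 2,124.36 = 3.31%.
Labor force participation rate = 2,124.36 / 3,209.75 = 66.18%.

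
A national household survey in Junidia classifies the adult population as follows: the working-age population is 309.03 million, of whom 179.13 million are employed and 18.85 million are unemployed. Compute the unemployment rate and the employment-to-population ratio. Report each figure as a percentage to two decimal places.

Labor force = employed + unemployed = 179.13 + 18.85 = 197.98 million.
Unemployment rate = 18.85 / 197.98 = 9.52%.
Employment-population ratio = 179.13 / 309.03 = 57.97%.

Unemployment rate ≈ 9.52%; employment-population ratio ≈ 57.97%.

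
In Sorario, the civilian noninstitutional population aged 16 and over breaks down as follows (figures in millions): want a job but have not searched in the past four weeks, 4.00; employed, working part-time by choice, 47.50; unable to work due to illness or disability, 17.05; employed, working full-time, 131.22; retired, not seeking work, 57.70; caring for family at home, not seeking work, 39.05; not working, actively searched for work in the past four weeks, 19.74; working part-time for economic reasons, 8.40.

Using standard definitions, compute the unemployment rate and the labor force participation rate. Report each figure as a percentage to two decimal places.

Unemployment rate ≈ 9.54%; labor force participation rate ≈ 63.72%.

Employed = 47.50 + 131.22 + 8.40 = 187.12 million (anyone who worked, including part-time for economic reasons, counts as employed).
Unemployed = 19.74 million.
Labor force = 187.12 + 19.74 = 206.86 million.
Not in labor force = 4.00 + 17.05 + 57.70 + 39.05 = 117.80 million (those not working and not actively searching are outside the labor force — including those who want a job but have given up searching).
Civilian working-age population = 206.86 + 117.80 = 324.66 million.
Unemployment rate = 19.74 / 206.86 = 9.54%.
Labor force participation rate = 206.86 / 324.66 = 63.72%.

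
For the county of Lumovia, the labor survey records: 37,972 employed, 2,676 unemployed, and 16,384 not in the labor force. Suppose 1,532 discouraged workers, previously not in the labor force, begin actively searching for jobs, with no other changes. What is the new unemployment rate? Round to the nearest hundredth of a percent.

New unemployment rate ≈ 9.98%.

Initially, labor force = 37,972 + 2,676 = 40,648, so u = 2,676/40,648 = 6.58%.
After the change, unemployed and labor force both rise by 1,532 → E = 37,972, U = 4,208, labor force = 42,180.
New unemployment rate = 4,208 / 42,180 = 9.98%.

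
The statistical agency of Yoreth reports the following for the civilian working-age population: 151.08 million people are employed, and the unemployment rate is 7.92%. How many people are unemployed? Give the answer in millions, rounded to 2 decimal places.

About 12.99 million are unemployed.

Let U be the number unemployed. The labor force is E + U, and U/(E+U) = 0.0792.
So U = 0.0792 × 151.08 / (1 − 0.0792) = 11.9655 / 0.9208 ≈ 12.99 million.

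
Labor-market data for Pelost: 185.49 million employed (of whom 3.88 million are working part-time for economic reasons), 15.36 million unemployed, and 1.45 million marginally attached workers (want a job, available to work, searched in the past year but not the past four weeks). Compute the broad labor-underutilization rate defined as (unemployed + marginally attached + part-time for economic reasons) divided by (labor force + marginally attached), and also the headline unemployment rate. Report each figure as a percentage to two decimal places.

Labor force = 185.49 + 15.36 = 200.85 million.
Numerator = 15.36 + 1.45 + 3.88 = 20.69 million.
Denominator = 200.85 + 1.45 = 202.30 million.
Broad rate = 20.69 / 202.30 = 10.23%.
Headline unemployment rate = 15.36 / 200.85 = 7.65%.

Broad underutilization rate ≈ 10.23%; headline unemployment rate ≈ 7.65%.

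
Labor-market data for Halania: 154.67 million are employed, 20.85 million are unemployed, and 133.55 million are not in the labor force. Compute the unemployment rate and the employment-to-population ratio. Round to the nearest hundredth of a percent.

Unemployment rate ≈ 11.88%; employment-population ratio ≈ 50.04%.

Labor force = employed + unemployed = 154.67 + 20.85 = 175.52 million.
Working-age population = 175.52 + 133.55 = 309.07 million.
Unemployment rate = 20.85 / 175.52 = 11.88%.
Employment-population ratio = 154.67 / 309.07 = 50.04%.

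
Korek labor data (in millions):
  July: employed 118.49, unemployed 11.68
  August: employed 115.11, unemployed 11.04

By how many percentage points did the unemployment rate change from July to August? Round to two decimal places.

July: labor force = 118.49 + 11.68 = 130.17; u = 11.68/130.17 = 8.97%.
August: labor force = 115.11 + 11.04 = 126.15; u = 11.04/126.15 = 8.75%.
Change = 8.75% − 8.97% = −0.22 pp.

The unemployment rate changed by −0.22 percentage points.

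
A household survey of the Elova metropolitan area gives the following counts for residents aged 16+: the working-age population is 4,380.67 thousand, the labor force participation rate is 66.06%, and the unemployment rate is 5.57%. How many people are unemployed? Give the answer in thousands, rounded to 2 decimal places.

Labor force = 0.6606 × 4,380.67 = 2,893.87 thousand.
Unemployed = 0.0557 × 2,893.87 ≈ 161.19 thousand.

About 161.19 thousand are unemployed.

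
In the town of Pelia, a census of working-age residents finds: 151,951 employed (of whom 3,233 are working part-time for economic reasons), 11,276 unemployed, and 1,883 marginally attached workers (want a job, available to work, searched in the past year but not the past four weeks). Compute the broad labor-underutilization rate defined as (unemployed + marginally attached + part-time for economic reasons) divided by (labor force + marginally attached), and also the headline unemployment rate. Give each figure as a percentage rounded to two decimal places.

Labor force = 151,951 + 11,276 = 163,227.
Numerator = 11,276 + 1,883 + 3,233 = 16,392.
Denominator = 163,227 + 1,883 = 165,110.
Broad rate = 16,392 / 165,110 = 9.93%.
Headline unemployment rate = 11,276 / 163,227 = 6.91%.

Broad underutilization rate ≈ 9.93%; headline unemployment rate ≈ 6.91%.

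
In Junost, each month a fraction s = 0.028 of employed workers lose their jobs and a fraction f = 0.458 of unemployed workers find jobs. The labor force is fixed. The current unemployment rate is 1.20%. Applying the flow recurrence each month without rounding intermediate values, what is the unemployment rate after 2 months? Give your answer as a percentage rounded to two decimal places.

With a fixed labor force, u_{t+1} = u_t + s·(1−u_t) − f·u_t = u_t·(1−s−f) + s.
Here 1−s−f = 0.514 and s = 0.028.
u_1 = 0.012000 × 0.514 + 0.028 = 0.034168.
u_2 = 0.034168 × 0.514 + 0.028 = 0.045562.

Unemployment rate after two months ≈ 4.56%.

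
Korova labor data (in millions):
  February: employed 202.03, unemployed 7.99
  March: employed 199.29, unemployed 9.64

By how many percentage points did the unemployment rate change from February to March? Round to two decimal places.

The unemployment rate changed by +0.81 percentage points.

February: labor force = 202.03 + 7.99 = 210.02; u = 7.99/210.02 = 3.80%.
March: labor force = 199.29 + 9.64 = 208.93; u = 9.64/208.93 = 4.61%.
Change = 4.61% − 3.80% = +0.81 pp.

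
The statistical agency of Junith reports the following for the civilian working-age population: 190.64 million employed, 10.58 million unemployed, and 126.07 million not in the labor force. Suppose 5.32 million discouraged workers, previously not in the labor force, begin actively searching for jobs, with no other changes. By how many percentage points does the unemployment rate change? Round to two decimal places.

Initially, labor force = 190.64 + 10.58 = 201.22 million, so u = 10.58/201.22 = 5.26%.
After the change, unemployed and labor force both rise by 5.32 → E = 190.64, U = 15.90, labor force = 206.54 million.
New unemployment rate = 15.90 / 206.54 = 7.70%.
Change = 7.70% − 5.26% = +2.44 percentage points.

The unemployment rate changes by +2.44 percentage points.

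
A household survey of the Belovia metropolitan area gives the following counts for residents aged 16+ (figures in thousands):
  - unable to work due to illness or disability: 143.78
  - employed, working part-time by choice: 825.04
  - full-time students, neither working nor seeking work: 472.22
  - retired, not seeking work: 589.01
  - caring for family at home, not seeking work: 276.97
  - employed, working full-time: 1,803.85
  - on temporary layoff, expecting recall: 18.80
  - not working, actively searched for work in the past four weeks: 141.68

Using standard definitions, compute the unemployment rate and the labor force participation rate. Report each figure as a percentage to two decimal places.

Employed = 825.04 + 1,803.85 = 2,628.89 thousand.
Unemployed = 18.80 + 141.68 = 160.48 thousand (jobless and actively searching, or on temporary layoff).
Labor force = 2,628.89 + 160.48 = 2,789.37 thousand.
Not in labor force = 143.78 + 472.22 + 589.01 + 276.97 = 1,481.98 thousand (those not working and not actively searching are outside the labor force).
Civilian working-age population = 2,789.37 + 1,481.98 = 4,271.35 thousand.
Unemployment rate = 160.48 / 2,789.37 = 5.75%.
Labor force participation rate = 2,789.37 / 4,271.35 = 65.30%.

Unemployment rate ≈ 5.75%; labor force participation rate ≈ 65.30%.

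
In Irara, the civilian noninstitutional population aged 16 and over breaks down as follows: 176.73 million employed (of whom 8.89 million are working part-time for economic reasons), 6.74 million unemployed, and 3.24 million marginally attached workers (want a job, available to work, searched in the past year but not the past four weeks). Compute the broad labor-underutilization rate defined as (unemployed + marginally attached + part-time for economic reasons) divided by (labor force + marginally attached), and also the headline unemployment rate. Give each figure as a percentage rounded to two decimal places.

Labor force = 176.73 + 6.74 = 183.47 million.
Numerator = 6.74 + 3.24 + 8.89 = 18.87 million.
Denominator = 183.47 + 3.24 = 186.71 million.
Broad rate = 18.87 / 186.71 = 10.11%.
Headline unemployment rate = 6.74 / 183.47 = 3.67%.

Broad underutilization rate ≈ 10.11%; headline unemployment rate ≈ 3.67%.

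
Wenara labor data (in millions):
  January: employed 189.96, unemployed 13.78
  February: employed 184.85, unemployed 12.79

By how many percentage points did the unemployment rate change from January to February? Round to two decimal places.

The unemployment rate changed by −0.29 percentage points.

January: labor force = 189.96 + 13.78 = 203.74; u = 13.78/203.74 = 6.76%.
February: labor force = 184.85 + 12.79 = 197.64; u = 12.79/197.64 = 6.47%.
Change = 6.47% − 6.76% = −0.29 pp.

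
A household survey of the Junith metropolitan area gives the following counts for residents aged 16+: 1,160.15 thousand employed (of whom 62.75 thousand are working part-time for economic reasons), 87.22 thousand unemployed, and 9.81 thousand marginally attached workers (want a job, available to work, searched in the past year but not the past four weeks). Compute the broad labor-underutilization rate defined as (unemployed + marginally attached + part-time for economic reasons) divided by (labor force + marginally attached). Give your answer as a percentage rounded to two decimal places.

Labor force = 1,160.15 + 87.22 = 1,247.37 thousand.
Numerator = 87.22 + 9.81 + 62.75 = 159.78 thousand.
Denominator = 1,247.37 + 9.81 = 1,257.18 thousand.
Broad rate = 159.78 / 1,257.18 = 12.71%.

Broad underutilization rate ≈ 12.71%.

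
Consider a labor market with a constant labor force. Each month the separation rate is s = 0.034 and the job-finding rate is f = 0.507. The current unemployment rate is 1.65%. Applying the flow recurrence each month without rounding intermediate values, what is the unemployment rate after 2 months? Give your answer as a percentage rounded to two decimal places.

With a fixed labor force, u_{t+1} = u_t + s·(1−u_t) − f·u_t = u_t·(1−s−f) + s.
Here 1−s−f = 0.459 and s = 0.034.
u_1 = 0.016500 × 0.459 + 0.034 = 0.041573.
u_2 = 0.041573 × 0.459 + 0.034 = 0.053082.

Unemployment rate after two months ≈ 5.31%.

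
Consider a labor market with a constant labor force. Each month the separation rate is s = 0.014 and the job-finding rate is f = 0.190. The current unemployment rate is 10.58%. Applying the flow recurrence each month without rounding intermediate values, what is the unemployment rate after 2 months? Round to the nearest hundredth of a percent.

Unemployment rate after two months ≈ 9.22%.

With a fixed labor force, u_{t+1} = u_t + s·(1−u_t) − f·u_t = u_t·(1−s−f) + s.
Here 1−s−f = 0.796 and s = 0.014.
u_1 = 0.105800 × 0.796 + 0.014 = 0.098217.
u_2 = 0.098217 × 0.796 + 0.014 = 0.092181.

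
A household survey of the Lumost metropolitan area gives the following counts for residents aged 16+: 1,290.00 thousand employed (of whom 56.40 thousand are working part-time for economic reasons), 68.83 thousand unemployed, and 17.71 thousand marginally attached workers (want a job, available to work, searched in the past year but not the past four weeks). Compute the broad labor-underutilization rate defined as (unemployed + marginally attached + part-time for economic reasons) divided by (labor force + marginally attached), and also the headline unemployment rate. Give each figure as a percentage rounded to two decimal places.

Broad underutilization rate ≈ 10.38%; headline unemployment rate ≈ 5.07%.

Labor force = 1,290.00 + 68.83 = 1,358.83 thousand.
Numerator = 68.83 + 17.71 + 56.40 = 142.94 thousand.
Denominator = 1,358.83 + 17.71 = 1,376.54 thousand.
Broad rate = 142.94 / 1,376.54 = 10.38%.
Headline unemployment rate = 68.83 / 1,358.83 = 5.07%.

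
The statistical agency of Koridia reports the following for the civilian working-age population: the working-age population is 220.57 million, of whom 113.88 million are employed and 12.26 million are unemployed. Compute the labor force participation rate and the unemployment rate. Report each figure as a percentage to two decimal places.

Labor force participation rate ≈ 57.19%; unemployment rate ≈ 9.72%.

Labor force = employed + unemployed = 113.88 + 12.26 = 126.14 million.
Unemployment rate = 12.26 / 126.14 = 9.72%.
Labor force participation rate = 126.14 / 220.57 = 57.19%.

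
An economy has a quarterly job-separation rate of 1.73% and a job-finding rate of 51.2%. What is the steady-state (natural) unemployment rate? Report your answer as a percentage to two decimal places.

At steady state the flows balance: s·E = f·U, so U/(E+U) = s/(s+f).
u* = 1.73 / (1.73 + 51.2) = 1.73 / 52.93 = 3.27%.

Steady-state unemployment rate ≈ 3.27%.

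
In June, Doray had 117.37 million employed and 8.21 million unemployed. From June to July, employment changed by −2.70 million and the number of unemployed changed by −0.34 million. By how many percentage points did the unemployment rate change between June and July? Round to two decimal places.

The unemployment rate changed by −0.12 percentage points.

June: labor force = 117.37 + 8.21 = 125.58; u = 8.21/125.58 = 6.54%.
July: labor force = 114.67 + 7.87 = 122.54; u = 7.87/122.54 = 6.42%.
Change = 6.42% − 6.54% = −0.12 pp.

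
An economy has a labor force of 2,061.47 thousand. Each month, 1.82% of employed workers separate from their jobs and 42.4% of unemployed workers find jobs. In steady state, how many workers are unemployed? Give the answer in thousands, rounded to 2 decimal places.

About 84.85 thousand are unemployed in steady state.

Steady-state unemployment rate u* = s/(s+f) = 1.82/(1.82+42.4) = 0.041158.
Unemployed = u* × labor force = 0.041158 × 2,061.47 ≈ 84.85 thousand.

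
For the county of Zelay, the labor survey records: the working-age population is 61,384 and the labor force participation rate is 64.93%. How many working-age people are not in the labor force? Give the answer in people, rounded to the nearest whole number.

About 21,527 are not in the labor force.

Share not in the labor force = 1 − 0.6493 = 0.3507.
Not in labor force = 0.3507 × 61,384 ≈ 21,527.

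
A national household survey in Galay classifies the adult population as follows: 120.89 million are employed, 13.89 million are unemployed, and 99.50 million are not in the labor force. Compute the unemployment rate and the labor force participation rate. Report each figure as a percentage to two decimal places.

Unemployment rate ≈ 10.31%; labor force participation rate ≈ 57.53%.

Labor force = employed + unemployed = 120.89 + 13.89 = 134.78 million.
Working-age population = 134.78 + 99.50 = 234.28 million.
Unemployment rate = 13.89 / 134.78 = 10.31%.
Labor force participation rate = 134.78 / 234.28 = 57.53%.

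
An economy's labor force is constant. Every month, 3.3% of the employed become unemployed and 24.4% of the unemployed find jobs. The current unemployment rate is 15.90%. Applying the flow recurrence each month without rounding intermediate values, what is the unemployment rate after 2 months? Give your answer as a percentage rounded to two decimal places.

Unemployment rate after two months ≈ 14.00%.

With a fixed labor force, u_{t+1} = u_t + s·(1−u_t) − f·u_t = u_t·(1−s−f) + s.
Here 1−s−f = 0.723 and s = 0.033.
u_1 = 0.159000 × 0.723 + 0.033 = 0.147957.
u_2 = 0.147957 × 0.723 + 0.033 = 0.139973.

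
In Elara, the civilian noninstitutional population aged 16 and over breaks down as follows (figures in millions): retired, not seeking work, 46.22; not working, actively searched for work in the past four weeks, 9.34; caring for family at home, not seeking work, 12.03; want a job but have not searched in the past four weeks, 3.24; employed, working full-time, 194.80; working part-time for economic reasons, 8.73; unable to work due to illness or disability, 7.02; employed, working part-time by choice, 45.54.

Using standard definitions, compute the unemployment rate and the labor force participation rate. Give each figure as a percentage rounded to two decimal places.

Employed = 194.80 + 8.73 + 45.54 = 249.07 million (anyone who worked, including part-time for economic reasons, counts as employed).
Unemployed = 9.34 million.
Labor force = 249.07 + 9.34 = 258.41 million.
Not in labor force = 46.22 + 12.03 + 3.24 + 7.02 = 68.51 million (those not working and not actively searching are outside the labor force — including those who want a job but have given up searching).
Civilian working-age population = 258.41 + 68.51 = 326.92 million.
Unemployment rate = 9.34 / 258.41 = 3.61%.
Labor force participation rate = 258.41 / 326.92 = 79.04%.

Unemployment rate ≈ 3.61%; labor force participation rate ≈ 79.04%.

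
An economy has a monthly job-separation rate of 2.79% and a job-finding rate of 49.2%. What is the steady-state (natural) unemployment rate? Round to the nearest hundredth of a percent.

At steady state the flows balance: s·E = f·U, so U/(E+U) = s/(s+f).
u* = 2.79 / (2.79 + 49.2) = 2.79 / 51.99 = 5.37%.

Steady-state unemployment rate ≈ 5.37%.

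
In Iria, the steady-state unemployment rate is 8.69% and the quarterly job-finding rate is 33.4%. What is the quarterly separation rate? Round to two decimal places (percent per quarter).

From u* = s/(s+f): s = u·f/(1−u).
s = 0.0869 × 33.4 / (1 − 0.0869) = 2.9025 / 0.9131 ≈ 3.18% per quarter.

Separation rate ≈ 3.18% per quarter.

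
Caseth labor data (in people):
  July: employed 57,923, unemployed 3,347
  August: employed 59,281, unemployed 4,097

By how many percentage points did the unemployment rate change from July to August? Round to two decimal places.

July: labor force = 57,923 + 3,347 = 61,270; u = 3,347/61,270 = 5.46%.
August: labor force = 59,281 + 4,097 = 63,378; u = 4,097/63,378 = 6.46%.
Change = 6.46% − 5.46% = +1.00 pp.

The unemployment rate changed by +1.00 percentage points.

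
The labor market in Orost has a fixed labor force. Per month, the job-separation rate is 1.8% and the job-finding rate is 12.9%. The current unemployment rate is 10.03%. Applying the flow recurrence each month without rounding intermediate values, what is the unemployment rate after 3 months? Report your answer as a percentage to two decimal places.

Unemployment rate after three months ≈ 10.87%.

With a fixed labor force, u_{t+1} = u_t + s·(1−u_t) − f·u_t = u_t·(1−s−f) + s.
Here 1−s−f = 0.853 and s = 0.018.
u_1 = 0.100300 × 0.853 + 0.018 = 0.103556.
u_2 = 0.103556 × 0.853 + 0.018 = 0.106333.
u_3 = 0.106333 × 0.853 + 0.018 = 0.108702.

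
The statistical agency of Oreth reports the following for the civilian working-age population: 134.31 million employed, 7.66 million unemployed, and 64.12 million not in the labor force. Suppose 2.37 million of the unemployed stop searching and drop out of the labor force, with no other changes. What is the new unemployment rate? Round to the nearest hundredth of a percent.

Initially, labor force = 134.31 + 7.66 = 141.97 million, so u = 7.66/141.97 = 5.40%.
After the change, unemployed and labor force both fall by 2.37 → E = 134.31, U = 5.29, labor force = 139.60 million.
New unemployment rate = 5.29 / 139.60 = 3.79%.

New unemployment rate ≈ 3.79%.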